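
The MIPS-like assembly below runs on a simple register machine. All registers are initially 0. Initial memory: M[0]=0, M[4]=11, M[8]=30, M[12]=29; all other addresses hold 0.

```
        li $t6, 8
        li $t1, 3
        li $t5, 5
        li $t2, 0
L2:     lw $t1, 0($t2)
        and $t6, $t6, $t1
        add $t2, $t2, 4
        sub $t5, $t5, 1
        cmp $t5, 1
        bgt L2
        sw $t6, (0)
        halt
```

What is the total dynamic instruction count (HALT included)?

30

$t6=8
$t1=3
$t5=5
$t2=0
$t1=M[0]=0
$t6=8&0=0
$t2=0+4=4
$t5=5-1=4
cmp $t5, 1  (cmp 4,1)
bgt L2: taken
$t1=M[4]=11
$t6=0&11=0
$t2=4+4=8
$t5=4-1=3
cmp $t5, 1  (cmp 3,1)
bgt L2: taken
$t1=M[8]=30
$t6=0&30=0
$t2=8+4=12
$t5=3-1=2
cmp $t5, 1  (cmp 2,1)
bgt L2: taken
$t1=M[12]=29
$t6=0&29=0
$t2=12+4=16
$t5=2-1=1
cmp $t5, 1  (cmp 1,1)
bgt L2: not taken
sw $t6, (0) → M[0]=0
halt.
Total executed instructions: 30.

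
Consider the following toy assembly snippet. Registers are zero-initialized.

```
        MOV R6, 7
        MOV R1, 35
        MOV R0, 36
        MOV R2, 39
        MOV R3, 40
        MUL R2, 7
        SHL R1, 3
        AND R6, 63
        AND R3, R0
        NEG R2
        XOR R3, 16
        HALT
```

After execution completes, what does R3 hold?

48

R6=7
R1=35
R0=36
R2=39
R3=40
R2=39*7=273
R1=35<<3=280
R6=7&63=7
R3=40&36=32
R2=-(273)=-273
R3=32^16=48
halt.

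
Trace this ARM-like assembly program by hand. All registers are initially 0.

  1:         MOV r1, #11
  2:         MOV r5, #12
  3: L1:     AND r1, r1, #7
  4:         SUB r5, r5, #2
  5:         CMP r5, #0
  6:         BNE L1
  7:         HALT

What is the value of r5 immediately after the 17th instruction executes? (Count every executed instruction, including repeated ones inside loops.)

MOV r1, #11 → r1=11
MOV r5, #12 → r5=12
AND r1, r1, #7 → r1=11&7=3
SUB r5, r5, #2 → r5=12-2=10
CMP r5, #0  (cmp 10,0)
BNE L1: taken
AND r1, r1, #7 → r1=3&7=3
SUB r5, r5, #2 → r5=10-2=8
CMP r5, #0  (cmp 8,0)
BNE L1: taken
AND r1, r1, #7 → r1=3&7=3
SUB r5, r5, #2 → r5=8-2=6
CMP r5, #0  (cmp 6,0)
BNE L1: taken
AND r1, r1, #7 → r1=3&7=3
SUB r5, r5, #2 → r5=6-2=4
CMP r5, #0  (cmp 4,0)
After step 17: r5 = 4.

4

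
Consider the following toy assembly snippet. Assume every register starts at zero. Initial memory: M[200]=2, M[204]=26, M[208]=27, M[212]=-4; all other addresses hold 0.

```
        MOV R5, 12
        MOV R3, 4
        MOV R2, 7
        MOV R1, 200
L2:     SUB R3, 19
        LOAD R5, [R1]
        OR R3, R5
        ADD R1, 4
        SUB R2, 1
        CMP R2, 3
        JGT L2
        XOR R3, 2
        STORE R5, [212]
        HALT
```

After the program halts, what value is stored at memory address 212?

-4

after MOV R5, 12: R5=12
after MOV R3, 4: R3=4
after MOV R2, 7: R2=7
after MOV R1, 200: R1=200
after SUB R3, 19: R3=4-19=-15
after LOAD R5, [R1]: R5=M[200]=2
after OR R3, R5: R3=(-15)|2=-13
after ADD R1, 4: R1=200+4=204
after SUB R2, 1: R2=7-1=6
CMP R2, 3  (cmp 6,3)
JGT L2: taken
after SUB R3, 19: R3=(-13)-19=-32
after LOAD R5, [R1]: R5=M[204]=26
after OR R3, R5: R3=(-32)|26=-6
after ADD R1, 4: R1=204+4=208
after SUB R2, 1: R2=6-1=5
CMP R2, 3  (cmp 5,3)
JGT L2: taken
after SUB R3, 19: R3=(-6)-19=-25
after LOAD R5, [R1]: R5=M[208]=27
after OR R3, R5: R3=(-25)|27=-1
after ADD R1, 4: R1=208+4=212
after SUB R2, 1: R2=5-1=4
CMP R2, 3  (cmp 4,3)
JGT L2: taken
after SUB R3, 19: R3=(-1)-19=-20
after LOAD R5, [R1]: R5=M[212]=-4
after OR R3, R5: R3=(-20)|(-4)=-4
after ADD R1, 4: R1=212+4=216
after SUB R2, 1: R2=4-1=3
CMP R2, 3  (cmp 3,3)
JGT L2: not taken
after XOR R3, 2: R3=(-4)^2=-2
STORE R5, [212] → M[212]=-4
halt.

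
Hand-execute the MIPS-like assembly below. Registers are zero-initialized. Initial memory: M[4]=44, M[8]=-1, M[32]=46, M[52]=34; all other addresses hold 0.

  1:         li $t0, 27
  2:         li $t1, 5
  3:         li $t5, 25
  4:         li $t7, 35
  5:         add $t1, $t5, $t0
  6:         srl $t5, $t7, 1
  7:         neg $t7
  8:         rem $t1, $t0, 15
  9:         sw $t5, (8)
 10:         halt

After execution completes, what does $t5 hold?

$t0=27
$t1=5
$t5=25
$t7=35
$t1=25+27=52
$t5=35>>1=17
$t7=-(35)=-35
$t1=27%15=12
sw $t5, (8) → M[8]=17
halt.

17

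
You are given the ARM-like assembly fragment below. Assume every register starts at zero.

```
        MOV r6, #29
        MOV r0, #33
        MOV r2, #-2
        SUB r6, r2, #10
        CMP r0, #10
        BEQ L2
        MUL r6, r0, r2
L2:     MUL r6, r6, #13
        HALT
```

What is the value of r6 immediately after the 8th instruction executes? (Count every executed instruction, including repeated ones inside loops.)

r6=29
r0=33
r2=-2
r6=(-2)-10=-12
CMP r0, #10  (cmp 33,10)
BEQ L2: not taken
r6=33*(-2)=-66
r6=(-66)*13=-858
After step 8: r6 = -858.

-858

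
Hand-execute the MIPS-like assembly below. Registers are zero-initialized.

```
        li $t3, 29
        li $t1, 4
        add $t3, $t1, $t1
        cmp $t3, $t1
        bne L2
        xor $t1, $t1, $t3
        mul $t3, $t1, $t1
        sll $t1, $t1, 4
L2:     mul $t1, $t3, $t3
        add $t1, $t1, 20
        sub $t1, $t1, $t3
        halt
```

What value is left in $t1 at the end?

76

$t3=29
$t1=4
$t3=4+4=8
cmp $t3, $t1  (cmp 8,4)
bne L2: taken
$t1=8*8=64
$t1=64+20=84
$t1=84-8=76
halt.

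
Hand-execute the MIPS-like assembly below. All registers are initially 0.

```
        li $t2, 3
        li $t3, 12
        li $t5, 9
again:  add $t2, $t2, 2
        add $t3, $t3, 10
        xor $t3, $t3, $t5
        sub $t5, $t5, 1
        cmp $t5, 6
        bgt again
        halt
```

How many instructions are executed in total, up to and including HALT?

22

li $t2, 3 → $t2=3
li $t3, 12 → $t3=12
li $t5, 9 → $t5=9
add $t2, $t2, 2 → $t2=3+2=5
add $t3, $t3, 10 → $t3=12+10=22
xor $t3, $t3, $t5 → $t3=22^9=31
sub $t5, $t5, 1 → $t5=9-1=8
cmp $t5, 6  (cmp 8,6)
bgt again: taken
add $t2, $t2, 2 → $t2=5+2=7
add $t3, $t3, 10 → $t3=31+10=41
xor $t3, $t3, $t5 → $t3=41^8=33
sub $t5, $t5, 1 → $t5=8-1=7
cmp $t5, 6  (cmp 7,6)
bgt again: taken
add $t2, $t2, 2 → $t2=7+2=9
add $t3, $t3, 10 → $t3=33+10=43
xor $t3, $t3, $t5 → $t3=43^7=44
sub $t5, $t5, 1 → $t5=7-1=6
cmp $t5, 6  (cmp 6,6)
bgt again: not taken
halt.
Total executed instructions: 22.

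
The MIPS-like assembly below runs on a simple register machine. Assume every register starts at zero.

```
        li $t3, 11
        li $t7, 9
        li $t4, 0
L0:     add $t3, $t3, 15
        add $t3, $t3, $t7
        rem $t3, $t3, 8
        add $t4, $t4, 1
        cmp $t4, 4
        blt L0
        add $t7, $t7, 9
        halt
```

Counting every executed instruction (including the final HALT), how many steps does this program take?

29

$t3=11
$t7=9
$t4=0
$t3=11+15=26
$t3=26+9=35
$t3=35%8=3
$t4=0+1=1
cmp $t4, 4  (cmp 1,4)
blt L0: taken
$t3=3+15=18
$t3=18+9=27
$t3=27%8=3
$t4=1+1=2
cmp $t4, 4  (cmp 2,4)
blt L0: taken
$t3=3+15=18
$t3=18+9=27
$t3=27%8=3
$t4=2+1=3
cmp $t4, 4  (cmp 3,4)
blt L0: taken
$t3=3+15=18
$t3=18+9=27
$t3=27%8=3
$t4=3+1=4
cmp $t4, 4  (cmp 4,4)
blt L0: not taken
$t7=9+9=18
halt.
Total executed instructions: 29.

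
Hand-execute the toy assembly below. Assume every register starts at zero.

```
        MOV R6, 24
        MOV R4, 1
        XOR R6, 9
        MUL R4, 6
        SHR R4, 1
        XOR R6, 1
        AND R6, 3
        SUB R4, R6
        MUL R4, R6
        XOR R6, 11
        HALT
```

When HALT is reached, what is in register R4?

0

R6=24
R4=1
R6=24^9=17
R4=1*6=6
R4=6>>1=3
R6=17^1=16
R6=16&3=0
R4=3-0=3
R4=3*0=0
R6=0^11=11
halt.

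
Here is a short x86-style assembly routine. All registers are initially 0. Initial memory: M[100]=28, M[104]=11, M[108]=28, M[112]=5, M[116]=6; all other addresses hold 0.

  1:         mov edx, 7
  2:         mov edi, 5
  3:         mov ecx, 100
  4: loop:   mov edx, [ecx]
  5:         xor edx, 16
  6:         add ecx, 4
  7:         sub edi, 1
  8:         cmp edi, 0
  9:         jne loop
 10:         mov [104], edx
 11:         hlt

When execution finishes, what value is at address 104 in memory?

22

after mov edx, 7: edx=7
after mov edi, 5: edi=5
after mov ecx, 100: ecx=100
after mov edx, [ecx]: edx=M[100]=28
after xor edx, 16: edx=28^16=12
after add ecx, 4: ecx=100+4=104
after sub edi, 1: edi=5-1=4
cmp edi, 0  (cmp 4,0)
jne loop: taken
after mov edx, [ecx]: edx=M[104]=11
after xor edx, 16: edx=11^16=27
after add ecx, 4: ecx=104+4=108
after sub edi, 1: edi=4-1=3
cmp edi, 0  (cmp 3,0)
jne loop: taken
after mov edx, [ecx]: edx=M[108]=28
after xor edx, 16: edx=28^16=12
after add ecx, 4: ecx=108+4=112
after sub edi, 1: edi=3-1=2
cmp edi, 0  (cmp 2,0)
jne loop: taken
after mov edx, [ecx]: edx=M[112]=5
after xor edx, 16: edx=5^16=21
after add ecx, 4: ecx=112+4=116
after sub edi, 1: edi=2-1=1
cmp edi, 0  (cmp 1,0)
jne loop: taken
after mov edx, [ecx]: edx=M[116]=6
after xor edx, 16: edx=6^16=22
after add ecx, 4: ecx=116+4=120
after sub edi, 1: edi=1-1=0
cmp edi, 0  (cmp 0,0)
jne loop: not taken
mov [104], edx → M[104]=22
halt.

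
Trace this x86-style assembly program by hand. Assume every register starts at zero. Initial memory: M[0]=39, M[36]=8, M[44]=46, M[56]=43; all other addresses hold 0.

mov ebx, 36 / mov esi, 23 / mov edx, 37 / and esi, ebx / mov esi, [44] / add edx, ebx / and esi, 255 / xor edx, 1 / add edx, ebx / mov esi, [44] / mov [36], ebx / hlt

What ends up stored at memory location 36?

36

mov ebx, 36 → ebx=36
mov esi, 23 → esi=23
mov edx, 37 → edx=37
and esi, ebx → esi=23&36=4
mov esi, [44] → esi=M[44]=46
add edx, ebx → edx=37+36=73
and esi, 255 → esi=46&255=46
xor edx, 1 → edx=73^1=72
add edx, ebx → edx=72+36=108
mov esi, [44] → esi=M[44]=46
mov [36], ebx → M[36]=36
halt.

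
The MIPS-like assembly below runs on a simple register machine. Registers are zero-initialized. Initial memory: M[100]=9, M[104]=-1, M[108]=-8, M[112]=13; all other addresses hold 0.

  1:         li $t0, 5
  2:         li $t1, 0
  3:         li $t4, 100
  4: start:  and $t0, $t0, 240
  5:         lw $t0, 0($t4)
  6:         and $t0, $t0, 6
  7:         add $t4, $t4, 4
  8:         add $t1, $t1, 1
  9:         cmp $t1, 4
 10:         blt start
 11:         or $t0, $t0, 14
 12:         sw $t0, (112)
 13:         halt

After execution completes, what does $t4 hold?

116

after li $t0, 5: $t0=5
after li $t1, 0: $t1=0
after li $t4, 100: $t4=100
after and $t0, $t0, 240: $t0=5&240=0
after lw $t0, 0($t4): $t0=M[100]=9
after and $t0, $t0, 6: $t0=9&6=0
after add $t4, $t4, 4: $t4=100+4=104
after add $t1, $t1, 1: $t1=0+1=1
cmp $t1, 4  (cmp 1,4)
blt start: taken
after and $t0, $t0, 240: $t0=0&240=0
after lw $t0, 0($t4): $t0=M[104]=-1
after and $t0, $t0, 6: $t0=(-1)&6=6
after add $t4, $t4, 4: $t4=104+4=108
after add $t1, $t1, 1: $t1=1+1=2
cmp $t1, 4  (cmp 2,4)
blt start: taken
after and $t0, $t0, 240: $t0=6&240=0
after lw $t0, 0($t4): $t0=M[108]=-8
after and $t0, $t0, 6: $t0=(-8)&6=0
after add $t4, $t4, 4: $t4=108+4=112
after add $t1, $t1, 1: $t1=2+1=3
cmp $t1, 4  (cmp 3,4)
blt start: taken
after and $t0, $t0, 240: $t0=0&240=0
after lw $t0, 0($t4): $t0=M[112]=13
after and $t0, $t0, 6: $t0=13&6=4
after add $t4, $t4, 4: $t4=112+4=116
after add $t1, $t1, 1: $t1=3+1=4
cmp $t1, 4  (cmp 4,4)
blt start: not taken
after or $t0, $t0, 14: $t0=4|14=14
sw $t0, (112) → M[112]=14
halt.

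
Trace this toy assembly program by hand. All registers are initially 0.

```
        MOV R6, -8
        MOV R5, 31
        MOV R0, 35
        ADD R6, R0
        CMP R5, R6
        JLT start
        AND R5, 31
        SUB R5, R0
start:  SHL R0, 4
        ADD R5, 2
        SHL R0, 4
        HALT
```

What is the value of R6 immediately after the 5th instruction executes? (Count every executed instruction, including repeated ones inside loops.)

27

MOV R6, -8 → R6=-8
MOV R5, 31 → R5=31
MOV R0, 35 → R0=35
ADD R6, R0 → R6=(-8)+35=27
CMP R5, R6  (cmp 31,27)
After step 5: R6 = 27.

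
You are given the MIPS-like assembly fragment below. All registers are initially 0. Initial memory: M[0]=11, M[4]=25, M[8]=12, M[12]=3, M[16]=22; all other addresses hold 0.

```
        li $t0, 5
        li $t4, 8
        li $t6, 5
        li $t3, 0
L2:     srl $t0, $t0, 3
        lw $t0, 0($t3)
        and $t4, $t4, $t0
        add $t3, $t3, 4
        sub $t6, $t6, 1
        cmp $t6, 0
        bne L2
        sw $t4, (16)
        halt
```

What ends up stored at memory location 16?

li $t0, 5 → $t0=5
li $t4, 8 → $t4=8
li $t6, 5 → $t6=5
li $t3, 0 → $t3=0
srl $t0, $t0, 3 → $t0=5>>3=0
lw $t0, 0($t3) → $t0=M[0]=11
and $t4, $t4, $t0 → $t4=8&11=8
add $t3, $t3, 4 → $t3=0+4=4
sub $t6, $t6, 1 → $t6=5-1=4
cmp $t6, 0  (cmp 4,0)
bne L2: taken
srl $t0, $t0, 3 → $t0=11>>3=1
lw $t0, 0($t3) → $t0=M[4]=25
and $t4, $t4, $t0 → $t4=8&25=8
add $t3, $t3, 4 → $t3=4+4=8
sub $t6, $t6, 1 → $t6=4-1=3
cmp $t6, 0  (cmp 3,0)
bne L2: taken
srl $t0, $t0, 3 → $t0=25>>3=3
lw $t0, 0($t3) → $t0=M[8]=12
and $t4, $t4, $t0 → $t4=8&12=8
add $t3, $t3, 4 → $t3=8+4=12
sub $t6, $t6, 1 → $t6=3-1=2
cmp $t6, 0  (cmp 2,0)
bne L2: taken
srl $t0, $t0, 3 → $t0=12>>3=1
lw $t0, 0($t3) → $t0=M[12]=3
and $t4, $t4, $t0 → $t4=8&3=0
add $t3, $t3, 4 → $t3=12+4=16
sub $t6, $t6, 1 → $t6=2-1=1
cmp $t6, 0  (cmp 1,0)
bne L2: taken
srl $t0, $t0, 3 → $t0=3>>3=0
lw $t0, 0($t3) → $t0=M[16]=22
and $t4, $t4, $t0 → $t4=0&22=0
add $t3, $t3, 4 → $t3=16+4=20
sub $t6, $t6, 1 → $t6=1-1=0
cmp $t6, 0  (cmp 0,0)
bne L2: not taken
sw $t4, (16) → M[16]=0
halt.

0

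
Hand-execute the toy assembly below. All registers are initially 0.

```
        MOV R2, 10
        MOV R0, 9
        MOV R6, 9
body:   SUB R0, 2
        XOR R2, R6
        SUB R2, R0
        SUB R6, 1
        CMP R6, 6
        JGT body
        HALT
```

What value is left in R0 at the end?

3

MOV R2, 10 → R2=10
MOV R0, 9 → R0=9
MOV R6, 9 → R6=9
SUB R0, 2 → R0=9-2=7
XOR R2, R6 → R2=10^9=3
SUB R2, R0 → R2=3-7=-4
SUB R6, 1 → R6=9-1=8
CMP R6, 6  (cmp 8,6)
JGT body: taken
SUB R0, 2 → R0=7-2=5
XOR R2, R6 → R2=(-4)^8=-12
SUB R2, R0 → R2=(-12)-5=-17
SUB R6, 1 → R6=8-1=7
CMP R6, 6  (cmp 7,6)
JGT body: taken
SUB R0, 2 → R0=5-2=3
XOR R2, R6 → R2=(-17)^7=-24
SUB R2, R0 → R2=(-24)-3=-27
SUB R6, 1 → R6=7-1=6
CMP R6, 6  (cmp 6,6)
JGT body: not taken
halt.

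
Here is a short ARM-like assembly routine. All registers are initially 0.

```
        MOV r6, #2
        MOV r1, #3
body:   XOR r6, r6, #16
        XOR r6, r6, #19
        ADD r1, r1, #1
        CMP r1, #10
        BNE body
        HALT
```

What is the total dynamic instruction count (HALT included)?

38

MOV r6, #2 → r6=2
MOV r1, #3 → r1=3
XOR r6, r6, #16 → r6=2^16=18
XOR r6, r6, #19 → r6=18^19=1
ADD r1, r1, #1 → r1=3+1=4
CMP r1, #10  (cmp 4,10)
BNE body: taken
XOR r6, r6, #16 → r6=1^16=17
XOR r6, r6, #19 → r6=17^19=2
ADD r1, r1, #1 → r1=4+1=5
CMP r1, #10  (cmp 5,10)
BNE body: taken
XOR r6, r6, #16 → r6=2^16=18
XOR r6, r6, #19 → r6=18^19=1
ADD r1, r1, #1 → r1=5+1=6
CMP r1, #10  (cmp 6,10)
BNE body: taken
XOR r6, r6, #16 → r6=1^16=17
XOR r6, r6, #19 → r6=17^19=2
ADD r1, r1, #1 → r1=6+1=7
CMP r1, #10  (cmp 7,10)
BNE body: taken
XOR r6, r6, #16 → r6=2^16=18
XOR r6, r6, #19 → r6=18^19=1
ADD r1, r1, #1 → r1=7+1=8
CMP r1, #10  (cmp 8,10)
BNE body: taken
XOR r6, r6, #16 → r6=1^16=17
XOR r6, r6, #19 → r6=17^19=2
ADD r1, r1, #1 → r1=8+1=9
CMP r1, #10  (cmp 9,10)
BNE body: taken
XOR r6, r6, #16 → r6=2^16=18
XOR r6, r6, #19 → r6=18^19=1
ADD r1, r1, #1 → r1=9+1=10
CMP r1, #10  (cmp 10,10)
BNE body: not taken
halt.
Total executed instructions: 38.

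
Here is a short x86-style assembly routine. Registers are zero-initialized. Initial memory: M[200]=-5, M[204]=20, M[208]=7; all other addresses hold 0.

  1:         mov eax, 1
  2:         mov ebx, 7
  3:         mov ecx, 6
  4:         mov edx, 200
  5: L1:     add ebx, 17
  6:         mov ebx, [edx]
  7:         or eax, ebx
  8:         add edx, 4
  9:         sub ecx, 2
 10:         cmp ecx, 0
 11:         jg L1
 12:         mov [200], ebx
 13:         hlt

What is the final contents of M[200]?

7

after mov eax, 1: eax=1
after mov ebx, 7: ebx=7
after mov ecx, 6: ecx=6
after mov edx, 200: edx=200
after add ebx, 17: ebx=7+17=24
after mov ebx, [edx]: ebx=M[200]=-5
after or eax, ebx: eax=1|(-5)=-5
after add edx, 4: edx=200+4=204
after sub ecx, 2: ecx=6-2=4
cmp ecx, 0  (cmp 4,0)
jg L1: taken
after add ebx, 17: ebx=(-5)+17=12
after mov ebx, [edx]: ebx=M[204]=20
after or eax, ebx: eax=(-5)|20=-1
after add edx, 4: edx=204+4=208
after sub ecx, 2: ecx=4-2=2
cmp ecx, 0  (cmp 2,0)
jg L1: taken
after add ebx, 17: ebx=20+17=37
after mov ebx, [edx]: ebx=M[208]=7
after or eax, ebx: eax=(-1)|7=-1
after add edx, 4: edx=208+4=212
after sub ecx, 2: ecx=2-2=0
cmp ecx, 0  (cmp 0,0)
jg L1: not taken
mov [200], ebx → M[200]=7
halt.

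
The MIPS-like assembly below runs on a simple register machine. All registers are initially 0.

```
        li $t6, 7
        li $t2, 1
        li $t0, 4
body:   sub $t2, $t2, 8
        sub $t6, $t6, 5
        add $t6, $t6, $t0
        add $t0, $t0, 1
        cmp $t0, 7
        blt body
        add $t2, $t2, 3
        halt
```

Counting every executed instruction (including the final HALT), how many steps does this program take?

23

after li $t6, 7: $t6=7
after li $t2, 1: $t2=1
after li $t0, 4: $t0=4
after sub $t2, $t2, 8: $t2=1-8=-7
after sub $t6, $t6, 5: $t6=7-5=2
after add $t6, $t6, $t0: $t6=2+4=6
after add $t0, $t0, 1: $t0=4+1=5
cmp $t0, 7  (cmp 5,7)
blt body: taken
after sub $t2, $t2, 8: $t2=(-7)-8=-15
after sub $t6, $t6, 5: $t6=6-5=1
after add $t6, $t6, $t0: $t6=1+5=6
after add $t0, $t0, 1: $t0=5+1=6
cmp $t0, 7  (cmp 6,7)
blt body: taken
after sub $t2, $t2, 8: $t2=(-15)-8=-23
after sub $t6, $t6, 5: $t6=6-5=1
after add $t6, $t6, $t0: $t6=1+6=7
after add $t0, $t0, 1: $t0=6+1=7
cmp $t0, 7  (cmp 7,7)
blt body: not taken
after add $t2, $t2, 3: $t2=(-23)+3=-20
halt.
Total executed instructions: 23.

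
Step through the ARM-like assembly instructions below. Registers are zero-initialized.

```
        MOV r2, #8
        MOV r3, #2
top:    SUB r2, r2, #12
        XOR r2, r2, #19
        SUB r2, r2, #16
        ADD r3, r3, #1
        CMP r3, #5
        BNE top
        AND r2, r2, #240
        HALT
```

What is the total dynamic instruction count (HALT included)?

22

MOV r2, #8 → r2=8
MOV r3, #2 → r3=2
SUB r2, r2, #12 → r2=8-12=-4
XOR r2, r2, #19 → r2=(-4)^19=-17
SUB r2, r2, #16 → r2=(-17)-16=-33
ADD r3, r3, #1 → r3=2+1=3
CMP r3, #5  (cmp 3,5)
BNE top: taken
SUB r2, r2, #12 → r2=(-33)-12=-45
XOR r2, r2, #19 → r2=(-45)^19=-64
SUB r2, r2, #16 → r2=(-64)-16=-80
ADD r3, r3, #1 → r3=3+1=4
CMP r3, #5  (cmp 4,5)
BNE top: taken
SUB r2, r2, #12 → r2=(-80)-12=-92
XOR r2, r2, #19 → r2=(-92)^19=-73
SUB r2, r2, #16 → r2=(-73)-16=-89
ADD r3, r3, #1 → r3=4+1=5
CMP r3, #5  (cmp 5,5)
BNE top: not taken
AND r2, r2, #240 → r2=(-89)&240=160
halt.
Total executed instructions: 22.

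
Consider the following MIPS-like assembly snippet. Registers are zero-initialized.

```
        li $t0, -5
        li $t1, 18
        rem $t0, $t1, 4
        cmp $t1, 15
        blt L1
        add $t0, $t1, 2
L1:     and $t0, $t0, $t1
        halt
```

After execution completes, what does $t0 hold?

li $t0, -5 → $t0=-5
li $t1, 18 → $t1=18
rem $t0, $t1, 4 → $t0=18%4=2
cmp $t1, 15  (cmp 18,15)
blt L1: not taken
add $t0, $t1, 2 → $t0=18+2=20
and $t0, $t0, $t1 → $t0=20&18=16
halt.

16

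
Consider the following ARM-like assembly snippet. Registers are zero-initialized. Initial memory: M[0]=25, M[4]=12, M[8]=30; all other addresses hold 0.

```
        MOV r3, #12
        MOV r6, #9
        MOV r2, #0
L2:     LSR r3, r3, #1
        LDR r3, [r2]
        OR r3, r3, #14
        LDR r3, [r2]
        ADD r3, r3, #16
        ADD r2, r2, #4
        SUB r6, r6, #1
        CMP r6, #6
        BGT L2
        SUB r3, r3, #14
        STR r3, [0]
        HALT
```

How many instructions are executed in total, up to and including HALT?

r3=12
r6=9
r2=0
r3=12>>1=6
r3=M[0]=25
r3=25|14=31
r3=M[0]=25
r3=25+16=41
r2=0+4=4
r6=9-1=8
CMP r6, #6  (cmp 8,6)
BGT L2: taken
r3=41>>1=20
r3=M[4]=12
r3=12|14=14
r3=M[4]=12
r3=12+16=28
r2=4+4=8
r6=8-1=7
CMP r6, #6  (cmp 7,6)
BGT L2: taken
r3=28>>1=14
r3=M[8]=30
r3=30|14=30
r3=M[8]=30
r3=30+16=46
r2=8+4=12
r6=7-1=6
CMP r6, #6  (cmp 6,6)
BGT L2: not taken
r3=46-14=32
STR r3, [0] → M[0]=32
halt.
Total executed instructions: 33.

33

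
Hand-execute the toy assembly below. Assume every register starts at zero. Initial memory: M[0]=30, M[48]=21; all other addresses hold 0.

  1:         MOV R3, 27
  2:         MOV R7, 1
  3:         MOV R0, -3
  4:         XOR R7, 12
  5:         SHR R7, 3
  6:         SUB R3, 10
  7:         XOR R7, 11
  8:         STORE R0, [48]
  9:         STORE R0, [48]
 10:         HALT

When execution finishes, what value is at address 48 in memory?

after MOV R3, 27: R3=27
after MOV R7, 1: R7=1
after MOV R0, -3: R0=-3
after XOR R7, 12: R7=1^12=13
after SHR R7, 3: R7=13>>3=1
after SUB R3, 10: R3=27-10=17
after XOR R7, 11: R7=1^11=10
STORE R0, [48] → M[48]=-3
STORE R0, [48] → M[48]=-3
halt.

-3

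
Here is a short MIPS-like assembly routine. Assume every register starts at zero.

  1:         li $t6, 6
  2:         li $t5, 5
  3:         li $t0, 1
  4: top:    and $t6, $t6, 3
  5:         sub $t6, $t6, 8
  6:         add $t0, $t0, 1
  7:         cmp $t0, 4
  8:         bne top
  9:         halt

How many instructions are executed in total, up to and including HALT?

after li $t6, 6: $t6=6
after li $t5, 5: $t5=5
after li $t0, 1: $t0=1
after and $t6, $t6, 3: $t6=6&3=2
after sub $t6, $t6, 8: $t6=2-8=-6
after add $t0, $t0, 1: $t0=1+1=2
cmp $t0, 4  (cmp 2,4)
bne top: taken
after and $t6, $t6, 3: $t6=(-6)&3=2
after sub $t6, $t6, 8: $t6=2-8=-6
after add $t0, $t0, 1: $t0=2+1=3
cmp $t0, 4  (cmp 3,4)
bne top: taken
after and $t6, $t6, 3: $t6=(-6)&3=2
after sub $t6, $t6, 8: $t6=2-8=-6
after add $t0, $t0, 1: $t0=3+1=4
cmp $t0, 4  (cmp 4,4)
bne top: not taken
halt.
Total executed instructions: 19.

19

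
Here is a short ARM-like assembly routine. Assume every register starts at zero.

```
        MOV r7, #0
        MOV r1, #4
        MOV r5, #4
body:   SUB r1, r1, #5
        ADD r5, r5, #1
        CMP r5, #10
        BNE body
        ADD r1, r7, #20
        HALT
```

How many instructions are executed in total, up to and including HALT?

29

after MOV r7, #0: r7=0
after MOV r1, #4: r1=4
after MOV r5, #4: r5=4
after SUB r1, r1, #5: r1=4-5=-1
after ADD r5, r5, #1: r5=4+1=5
CMP r5, #10  (cmp 5,10)
BNE body: taken
after SUB r1, r1, #5: r1=(-1)-5=-6
after ADD r5, r5, #1: r5=5+1=6
CMP r5, #10  (cmp 6,10)
BNE body: taken
after SUB r1, r1, #5: r1=(-6)-5=-11
after ADD r5, r5, #1: r5=6+1=7
CMP r5, #10  (cmp 7,10)
BNE body: taken
after SUB r1, r1, #5: r1=(-11)-5=-16
after ADD r5, r5, #1: r5=7+1=8
CMP r5, #10  (cmp 8,10)
BNE body: taken
after SUB r1, r1, #5: r1=(-16)-5=-21
after ADD r5, r5, #1: r5=8+1=9
CMP r5, #10  (cmp 9,10)
BNE body: taken
after SUB r1, r1, #5: r1=(-21)-5=-26
after ADD r5, r5, #1: r5=9+1=10
CMP r5, #10  (cmp 10,10)
BNE body: not taken
after ADD r1, r7, #20: r1=0+20=20
halt.
Total executed instructions: 29.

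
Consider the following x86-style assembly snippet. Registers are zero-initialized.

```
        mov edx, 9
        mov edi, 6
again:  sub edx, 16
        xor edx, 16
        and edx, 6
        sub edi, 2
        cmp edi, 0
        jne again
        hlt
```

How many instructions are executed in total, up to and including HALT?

after mov edx, 9: edx=9
after mov edi, 6: edi=6
after sub edx, 16: edx=9-16=-7
after xor edx, 16: edx=(-7)^16=-23
after and edx, 6: edx=(-23)&6=0
after sub edi, 2: edi=6-2=4
cmp edi, 0  (cmp 4,0)
jne again: taken
after sub edx, 16: edx=0-16=-16
after xor edx, 16: edx=(-16)^16=-32
after and edx, 6: edx=(-32)&6=0
after sub edi, 2: edi=4-2=2
cmp edi, 0  (cmp 2,0)
jne again: taken
after sub edx, 16: edx=0-16=-16
after xor edx, 16: edx=(-16)^16=-32
after and edx, 6: edx=(-32)&6=0
after sub edi, 2: edi=2-2=0
cmp edi, 0  (cmp 0,0)
jne again: not taken
halt.
Total executed instructions: 21.

21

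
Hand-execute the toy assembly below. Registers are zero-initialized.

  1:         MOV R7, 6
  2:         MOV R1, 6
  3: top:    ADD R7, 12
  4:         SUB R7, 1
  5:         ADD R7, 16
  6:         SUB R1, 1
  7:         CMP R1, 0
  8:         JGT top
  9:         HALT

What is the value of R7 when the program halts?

168

MOV R7, 6 → R7=6
MOV R1, 6 → R1=6
ADD R7, 12 → R7=6+12=18
SUB R7, 1 → R7=18-1=17
ADD R7, 16 → R7=17+16=33
SUB R1, 1 → R1=6-1=5
CMP R1, 0  (cmp 5,0)
JGT top: taken
ADD R7, 12 → R7=33+12=45
SUB R7, 1 → R7=45-1=44
ADD R7, 16 → R7=44+16=60
SUB R1, 1 → R1=5-1=4
CMP R1, 0  (cmp 4,0)
JGT top: taken
ADD R7, 12 → R7=60+12=72
SUB R7, 1 → R7=72-1=71
ADD R7, 16 → R7=71+16=87
SUB R1, 1 → R1=4-1=3
CMP R1, 0  (cmp 3,0)
JGT top: taken
ADD R7, 12 → R7=87+12=99
SUB R7, 1 → R7=99-1=98
ADD R7, 16 → R7=98+16=114
SUB R1, 1 → R1=3-1=2
CMP R1, 0  (cmp 2,0)
JGT top: taken
ADD R7, 12 → R7=114+12=126
SUB R7, 1 → R7=126-1=125
ADD R7, 16 → R7=125+16=141
SUB R1, 1 → R1=2-1=1
CMP R1, 0  (cmp 1,0)
JGT top: taken
ADD R7, 12 → R7=141+12=153
SUB R7, 1 → R7=153-1=152
ADD R7, 16 → R7=152+16=168
SUB R1, 1 → R1=1-1=0
CMP R1, 0  (cmp 0,0)
JGT top: not taken
halt.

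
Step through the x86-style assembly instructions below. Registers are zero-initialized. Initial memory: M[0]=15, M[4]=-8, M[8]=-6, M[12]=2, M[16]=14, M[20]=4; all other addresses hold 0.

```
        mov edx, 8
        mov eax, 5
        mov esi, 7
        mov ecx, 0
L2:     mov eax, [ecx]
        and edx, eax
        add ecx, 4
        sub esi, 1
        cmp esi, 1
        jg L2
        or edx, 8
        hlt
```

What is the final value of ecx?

24

after mov edx, 8: edx=8
after mov eax, 5: eax=5
after mov esi, 7: esi=7
after mov ecx, 0: ecx=0
after mov eax, [ecx]: eax=M[0]=15
after and edx, eax: edx=8&15=8
after add ecx, 4: ecx=0+4=4
after sub esi, 1: esi=7-1=6
cmp esi, 1  (cmp 6,1)
jg L2: taken
after mov eax, [ecx]: eax=M[4]=-8
after and edx, eax: edx=8&(-8)=8
after add ecx, 4: ecx=4+4=8
after sub esi, 1: esi=6-1=5
cmp esi, 1  (cmp 5,1)
jg L2: taken
after mov eax, [ecx]: eax=M[8]=-6
after and edx, eax: edx=8&(-6)=8
after add ecx, 4: ecx=8+4=12
after sub esi, 1: esi=5-1=4
cmp esi, 1  (cmp 4,1)
jg L2: taken
after mov eax, [ecx]: eax=M[12]=2
after and edx, eax: edx=8&2=0
after add ecx, 4: ecx=12+4=16
after sub esi, 1: esi=4-1=3
cmp esi, 1  (cmp 3,1)
jg L2: taken
after mov eax, [ecx]: eax=M[16]=14
after and edx, eax: edx=0&14=0
after add ecx, 4: ecx=16+4=20
after sub esi, 1: esi=3-1=2
cmp esi, 1  (cmp 2,1)
jg L2: taken
after mov eax, [ecx]: eax=M[20]=4
after and edx, eax: edx=0&4=0
after add ecx, 4: ecx=20+4=24
after sub esi, 1: esi=2-1=1
cmp esi, 1  (cmp 1,1)
jg L2: not taken
after or edx, 8: edx=0|8=8
halt.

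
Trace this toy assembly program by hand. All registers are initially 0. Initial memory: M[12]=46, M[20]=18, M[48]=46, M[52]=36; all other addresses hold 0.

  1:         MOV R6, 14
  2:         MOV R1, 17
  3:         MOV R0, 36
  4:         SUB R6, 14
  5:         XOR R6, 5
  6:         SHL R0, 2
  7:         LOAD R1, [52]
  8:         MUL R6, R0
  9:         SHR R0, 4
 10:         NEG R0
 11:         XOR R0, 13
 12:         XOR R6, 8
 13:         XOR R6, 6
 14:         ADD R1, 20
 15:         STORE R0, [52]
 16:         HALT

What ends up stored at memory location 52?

MOV R6, 14 → R6=14
MOV R1, 17 → R1=17
MOV R0, 36 → R0=36
SUB R6, 14 → R6=14-14=0
XOR R6, 5 → R6=0^5=5
SHL R0, 2 → R0=36<<2=144
LOAD R1, [52] → R1=M[52]=36
MUL R6, R0 → R6=5*144=720
SHR R0, 4 → R0=144>>4=9
NEG R0 → R0=-(9)=-9
XOR R0, 13 → R0=(-9)^13=-6
XOR R6, 8 → R6=720^8=728
XOR R6, 6 → R6=728^6=734
ADD R1, 20 → R1=36+20=56
STORE R0, [52] → M[52]=-6
halt.

-6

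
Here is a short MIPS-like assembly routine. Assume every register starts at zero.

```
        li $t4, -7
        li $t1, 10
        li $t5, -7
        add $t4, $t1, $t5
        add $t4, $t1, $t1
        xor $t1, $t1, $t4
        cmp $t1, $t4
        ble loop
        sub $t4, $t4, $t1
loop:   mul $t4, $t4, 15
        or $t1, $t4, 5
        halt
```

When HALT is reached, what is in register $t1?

after li $t4, -7: $t4=-7
after li $t1, 10: $t1=10
after li $t5, -7: $t5=-7
after add $t4, $t1, $t5: $t4=10+(-7)=3
after add $t4, $t1, $t1: $t4=10+10=20
after xor $t1, $t1, $t4: $t1=10^20=30
cmp $t1, $t4  (cmp 30,20)
ble loop: not taken
after sub $t4, $t4, $t1: $t4=20-30=-10
after mul $t4, $t4, 15: $t4=(-10)*15=-150
after or $t1, $t4, 5: $t1=(-150)|5=-145
halt.

-145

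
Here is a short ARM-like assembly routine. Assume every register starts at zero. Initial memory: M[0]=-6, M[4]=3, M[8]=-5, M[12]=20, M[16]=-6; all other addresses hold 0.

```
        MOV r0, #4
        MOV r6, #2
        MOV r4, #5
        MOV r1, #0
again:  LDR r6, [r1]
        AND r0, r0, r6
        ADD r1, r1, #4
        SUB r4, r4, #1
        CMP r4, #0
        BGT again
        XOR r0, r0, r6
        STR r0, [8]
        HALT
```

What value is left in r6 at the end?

-6

after MOV r0, #4: r0=4
after MOV r6, #2: r6=2
after MOV r4, #5: r4=5
after MOV r1, #0: r1=0
after LDR r6, [r1]: r6=M[0]=-6
after AND r0, r0, r6: r0=4&(-6)=0
after ADD r1, r1, #4: r1=0+4=4
after SUB r4, r4, #1: r4=5-1=4
CMP r4, #0  (cmp 4,0)
BGT again: taken
after LDR r6, [r1]: r6=M[4]=3
after AND r0, r0, r6: r0=0&3=0
after ADD r1, r1, #4: r1=4+4=8
after SUB r4, r4, #1: r4=4-1=3
CMP r4, #0  (cmp 3,0)
BGT again: taken
after LDR r6, [r1]: r6=M[8]=-5
after AND r0, r0, r6: r0=0&(-5)=0
after ADD r1, r1, #4: r1=8+4=12
after SUB r4, r4, #1: r4=3-1=2
CMP r4, #0  (cmp 2,0)
BGT again: taken
after LDR r6, [r1]: r6=M[12]=20
after AND r0, r0, r6: r0=0&20=0
after ADD r1, r1, #4: r1=12+4=16
after SUB r4, r4, #1: r4=2-1=1
CMP r4, #0  (cmp 1,0)
BGT again: taken
after LDR r6, [r1]: r6=M[16]=-6
after AND r0, r0, r6: r0=0&(-6)=0
after ADD r1, r1, #4: r1=16+4=20
after SUB r4, r4, #1: r4=1-1=0
CMP r4, #0  (cmp 0,0)
BGT again: not taken
after XOR r0, r0, r6: r0=0^(-6)=-6
STR r0, [8] → M[8]=-6
halt.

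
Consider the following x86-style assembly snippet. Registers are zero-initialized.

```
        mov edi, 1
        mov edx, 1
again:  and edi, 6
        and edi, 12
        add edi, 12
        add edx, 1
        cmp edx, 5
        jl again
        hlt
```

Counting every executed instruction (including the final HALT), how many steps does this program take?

edi=1
edx=1
edi=1&6=0
edi=0&12=0
edi=0+12=12
edx=1+1=2
cmp edx, 5  (cmp 2,5)
jl again: taken
edi=12&6=4
edi=4&12=4
edi=4+12=16
edx=2+1=3
cmp edx, 5  (cmp 3,5)
jl again: taken
edi=16&6=0
edi=0&12=0
edi=0+12=12
edx=3+1=4
cmp edx, 5  (cmp 4,5)
jl again: taken
edi=12&6=4
edi=4&12=4
edi=4+12=16
edx=4+1=5
cmp edx, 5  (cmp 5,5)
jl again: not taken
halt.
Total executed instructions: 27.

27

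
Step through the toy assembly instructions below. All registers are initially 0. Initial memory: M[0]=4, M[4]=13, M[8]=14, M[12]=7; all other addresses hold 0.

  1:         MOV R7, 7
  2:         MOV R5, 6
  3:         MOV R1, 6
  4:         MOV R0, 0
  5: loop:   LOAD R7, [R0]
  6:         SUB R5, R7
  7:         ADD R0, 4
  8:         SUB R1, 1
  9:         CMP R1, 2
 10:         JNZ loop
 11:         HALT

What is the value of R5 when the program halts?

-32

after MOV R7, 7: R7=7
after MOV R5, 6: R5=6
after MOV R1, 6: R1=6
after MOV R0, 0: R0=0
after LOAD R7, [R0]: R7=M[0]=4
after SUB R5, R7: R5=6-4=2
after ADD R0, 4: R0=0+4=4
after SUB R1, 1: R1=6-1=5
CMP R1, 2  (cmp 5,2)
JNZ loop: taken
after LOAD R7, [R0]: R7=M[4]=13
after SUB R5, R7: R5=2-13=-11
after ADD R0, 4: R0=4+4=8
after SUB R1, 1: R1=5-1=4
CMP R1, 2  (cmp 4,2)
JNZ loop: taken
after LOAD R7, [R0]: R7=M[8]=14
after SUB R5, R7: R5=(-11)-14=-25
after ADD R0, 4: R0=8+4=12
after SUB R1, 1: R1=4-1=3
CMP R1, 2  (cmp 3,2)
JNZ loop: taken
after LOAD R7, [R0]: R7=M[12]=7
after SUB R5, R7: R5=(-25)-7=-32
after ADD R0, 4: R0=12+4=16
after SUB R1, 1: R1=3-1=2
CMP R1, 2  (cmp 2,2)
JNZ loop: not taken
halt.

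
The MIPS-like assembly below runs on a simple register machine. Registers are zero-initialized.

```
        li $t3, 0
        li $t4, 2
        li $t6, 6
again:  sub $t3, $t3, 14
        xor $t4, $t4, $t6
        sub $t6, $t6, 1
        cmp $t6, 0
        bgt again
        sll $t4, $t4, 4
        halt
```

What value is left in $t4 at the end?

li $t3, 0 → $t3=0
li $t4, 2 → $t4=2
li $t6, 6 → $t6=6
sub $t3, $t3, 14 → $t3=0-14=-14
xor $t4, $t4, $t6 → $t4=2^6=4
sub $t6, $t6, 1 → $t6=6-1=5
cmp $t6, 0  (cmp 5,0)
bgt again: taken
sub $t3, $t3, 14 → $t3=(-14)-14=-28
xor $t4, $t4, $t6 → $t4=4^5=1
sub $t6, $t6, 1 → $t6=5-1=4
cmp $t6, 0  (cmp 4,0)
bgt again: taken
sub $t3, $t3, 14 → $t3=(-28)-14=-42
xor $t4, $t4, $t6 → $t4=1^4=5
sub $t6, $t6, 1 → $t6=4-1=3
cmp $t6, 0  (cmp 3,0)
bgt again: taken
sub $t3, $t3, 14 → $t3=(-42)-14=-56
xor $t4, $t4, $t6 → $t4=5^3=6
sub $t6, $t6, 1 → $t6=3-1=2
cmp $t6, 0  (cmp 2,0)
bgt again: taken
sub $t3, $t3, 14 → $t3=(-56)-14=-70
xor $t4, $t4, $t6 → $t4=6^2=4
sub $t6, $t6, 1 → $t6=2-1=1
cmp $t6, 0  (cmp 1,0)
bgt again: taken
sub $t3, $t3, 14 → $t3=(-70)-14=-84
xor $t4, $t4, $t6 → $t4=4^1=5
sub $t6, $t6, 1 → $t6=1-1=0
cmp $t6, 0  (cmp 0,0)
bgt again: not taken
sll $t4, $t4, 4 → $t4=5<<4=80
halt.

80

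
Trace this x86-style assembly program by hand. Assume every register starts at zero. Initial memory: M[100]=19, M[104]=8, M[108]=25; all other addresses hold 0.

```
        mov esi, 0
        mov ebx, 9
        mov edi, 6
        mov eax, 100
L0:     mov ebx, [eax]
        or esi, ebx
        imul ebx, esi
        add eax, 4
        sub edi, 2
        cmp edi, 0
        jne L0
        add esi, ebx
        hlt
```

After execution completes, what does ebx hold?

after mov esi, 0: esi=0
after mov ebx, 9: ebx=9
after mov edi, 6: edi=6
after mov eax, 100: eax=100
after mov ebx, [eax]: ebx=M[100]=19
after or esi, ebx: esi=0|19=19
after imul ebx, esi: ebx=19*19=361
after add eax, 4: eax=100+4=104
after sub edi, 2: edi=6-2=4
cmp edi, 0  (cmp 4,0)
jne L0: taken
after mov ebx, [eax]: ebx=M[104]=8
after or esi, ebx: esi=19|8=27
after imul ebx, esi: ebx=8*27=216
after add eax, 4: eax=104+4=108
after sub edi, 2: edi=4-2=2
cmp edi, 0  (cmp 2,0)
jne L0: taken
after mov ebx, [eax]: ebx=M[108]=25
after or esi, ebx: esi=27|25=27
after imul ebx, esi: ebx=25*27=675
after add eax, 4: eax=108+4=112
after sub edi, 2: edi=2-2=0
cmp edi, 0  (cmp 0,0)
jne L0: not taken
after add esi, ebx: esi=27+675=702
halt.

675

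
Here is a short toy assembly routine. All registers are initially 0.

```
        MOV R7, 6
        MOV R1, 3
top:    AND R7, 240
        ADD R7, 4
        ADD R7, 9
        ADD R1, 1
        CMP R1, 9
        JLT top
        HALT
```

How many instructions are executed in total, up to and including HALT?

39

MOV R7, 6 → R7=6
MOV R1, 3 → R1=3
AND R7, 240 → R7=6&240=0
ADD R7, 4 → R7=0+4=4
ADD R7, 9 → R7=4+9=13
ADD R1, 1 → R1=3+1=4
CMP R1, 9  (cmp 4,9)
JLT top: taken
AND R7, 240 → R7=13&240=0
ADD R7, 4 → R7=0+4=4
ADD R7, 9 → R7=4+9=13
ADD R1, 1 → R1=4+1=5
CMP R1, 9  (cmp 5,9)
JLT top: taken
AND R7, 240 → R7=13&240=0
ADD R7, 4 → R7=0+4=4
ADD R7, 9 → R7=4+9=13
ADD R1, 1 → R1=5+1=6
CMP R1, 9  (cmp 6,9)
JLT top: taken
AND R7, 240 → R7=13&240=0
ADD R7, 4 → R7=0+4=4
ADD R7, 9 → R7=4+9=13
ADD R1, 1 → R1=6+1=7
CMP R1, 9  (cmp 7,9)
JLT top: taken
AND R7, 240 → R7=13&240=0
ADD R7, 4 → R7=0+4=4
ADD R7, 9 → R7=4+9=13
ADD R1, 1 → R1=7+1=8
CMP R1, 9  (cmp 8,9)
JLT top: taken
AND R7, 240 → R7=13&240=0
ADD R7, 4 → R7=0+4=4
ADD R7, 9 → R7=4+9=13
ADD R1, 1 → R1=8+1=9
CMP R1, 9  (cmp 9,9)
JLT top: not taken
halt.
Total executed instructions: 39.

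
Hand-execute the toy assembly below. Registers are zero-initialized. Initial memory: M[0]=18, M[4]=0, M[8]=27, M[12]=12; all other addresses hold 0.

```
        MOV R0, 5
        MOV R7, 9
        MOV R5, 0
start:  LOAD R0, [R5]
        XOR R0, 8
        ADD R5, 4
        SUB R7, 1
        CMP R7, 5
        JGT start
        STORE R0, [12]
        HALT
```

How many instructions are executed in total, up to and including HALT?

after MOV R0, 5: R0=5
after MOV R7, 9: R7=9
after MOV R5, 0: R5=0
after LOAD R0, [R5]: R0=M[0]=18
after XOR R0, 8: R0=18^8=26
after ADD R5, 4: R5=0+4=4
after SUB R7, 1: R7=9-1=8
CMP R7, 5  (cmp 8,5)
JGT start: taken
after LOAD R0, [R5]: R0=M[4]=0
after XOR R0, 8: R0=0^8=8
after ADD R5, 4: R5=4+4=8
after SUB R7, 1: R7=8-1=7
CMP R7, 5  (cmp 7,5)
JGT start: taken
after LOAD R0, [R5]: R0=M[8]=27
after XOR R0, 8: R0=27^8=19
after ADD R5, 4: R5=8+4=12
after SUB R7, 1: R7=7-1=6
CMP R7, 5  (cmp 6,5)
JGT start: taken
after LOAD R0, [R5]: R0=M[12]=12
after XOR R0, 8: R0=12^8=4
after ADD R5, 4: R5=12+4=16
after SUB R7, 1: R7=6-1=5
CMP R7, 5  (cmp 5,5)
JGT start: not taken
STORE R0, [12] → M[12]=4
halt.
Total executed instructions: 29.

29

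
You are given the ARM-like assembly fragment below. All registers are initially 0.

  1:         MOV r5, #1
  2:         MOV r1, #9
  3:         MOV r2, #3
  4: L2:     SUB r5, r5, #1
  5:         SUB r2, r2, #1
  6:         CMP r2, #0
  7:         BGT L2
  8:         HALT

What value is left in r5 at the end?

MOV r5, #1 → r5=1
MOV r1, #9 → r1=9
MOV r2, #3 → r2=3
SUB r5, r5, #1 → r5=1-1=0
SUB r2, r2, #1 → r2=3-1=2
CMP r2, #0  (cmp 2,0)
BGT L2: taken
SUB r5, r5, #1 → r5=0-1=-1
SUB r2, r2, #1 → r2=2-1=1
CMP r2, #0  (cmp 1,0)
BGT L2: taken
SUB r5, r5, #1 → r5=(-1)-1=-2
SUB r2, r2, #1 → r2=1-1=0
CMP r2, #0  (cmp 0,0)
BGT L2: not taken
halt.

-2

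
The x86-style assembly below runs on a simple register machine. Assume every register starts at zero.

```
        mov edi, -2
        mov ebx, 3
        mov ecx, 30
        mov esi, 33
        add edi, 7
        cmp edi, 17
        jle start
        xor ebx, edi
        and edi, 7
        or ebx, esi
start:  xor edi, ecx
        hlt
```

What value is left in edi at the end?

after mov edi, -2: edi=-2
after mov ebx, 3: ebx=3
after mov ecx, 30: ecx=30
after mov esi, 33: esi=33
after add edi, 7: edi=(-2)+7=5
cmp edi, 17  (cmp 5,17)
jle start: taken
after xor edi, ecx: edi=5^30=27
halt.

27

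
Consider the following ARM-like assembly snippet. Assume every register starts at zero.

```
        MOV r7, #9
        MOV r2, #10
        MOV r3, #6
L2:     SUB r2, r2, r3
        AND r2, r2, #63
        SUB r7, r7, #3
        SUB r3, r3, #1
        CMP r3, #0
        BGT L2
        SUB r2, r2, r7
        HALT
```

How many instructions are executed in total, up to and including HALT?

r7=9
r2=10
r3=6
r2=10-6=4
r2=4&63=4
r7=9-3=6
r3=6-1=5
CMP r3, #0  (cmp 5,0)
BGT L2: taken
r2=4-5=-1
r2=(-1)&63=63
r7=6-3=3
r3=5-1=4
CMP r3, #0  (cmp 4,0)
BGT L2: taken
r2=63-4=59
r2=59&63=59
r7=3-3=0
r3=4-1=3
CMP r3, #0  (cmp 3,0)
BGT L2: taken
r2=59-3=56
r2=56&63=56
r7=0-3=-3
r3=3-1=2
CMP r3, #0  (cmp 2,0)
BGT L2: taken
r2=56-2=54
r2=54&63=54
r7=(-3)-3=-6
r3=2-1=1
CMP r3, #0  (cmp 1,0)
BGT L2: taken
r2=54-1=53
r2=53&63=53
r7=(-6)-3=-9
r3=1-1=0
CMP r3, #0  (cmp 0,0)
BGT L2: not taken
r2=53-(-9)=62
halt.
Total executed instructions: 41.

41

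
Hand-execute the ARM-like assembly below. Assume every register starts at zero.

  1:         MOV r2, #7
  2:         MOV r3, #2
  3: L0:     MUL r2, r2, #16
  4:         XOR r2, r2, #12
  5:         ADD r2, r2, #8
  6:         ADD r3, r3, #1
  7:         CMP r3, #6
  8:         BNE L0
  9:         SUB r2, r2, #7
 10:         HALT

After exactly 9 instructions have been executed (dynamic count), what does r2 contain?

2112

MOV r2, #7 → r2=7
MOV r3, #2 → r3=2
MUL r2, r2, #16 → r2=7*16=112
XOR r2, r2, #12 → r2=112^12=124
ADD r2, r2, #8 → r2=124+8=132
ADD r3, r3, #1 → r3=2+1=3
CMP r3, #6  (cmp 3,6)
BNE L0: taken
MUL r2, r2, #16 → r2=132*16=2112
After step 9: r2 = 2112.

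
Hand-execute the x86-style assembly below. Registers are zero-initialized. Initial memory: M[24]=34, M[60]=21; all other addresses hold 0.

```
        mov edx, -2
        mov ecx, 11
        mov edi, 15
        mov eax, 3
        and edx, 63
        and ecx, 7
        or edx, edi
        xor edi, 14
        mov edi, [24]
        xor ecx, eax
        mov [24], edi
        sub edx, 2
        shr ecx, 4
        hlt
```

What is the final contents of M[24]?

34

mov edx, -2 → edx=-2
mov ecx, 11 → ecx=11
mov edi, 15 → edi=15
mov eax, 3 → eax=3
and edx, 63 → edx=(-2)&63=62
and ecx, 7 → ecx=11&7=3
or edx, edi → edx=62|15=63
xor edi, 14 → edi=15^14=1
mov edi, [24] → edi=M[24]=34
xor ecx, eax → ecx=3^3=0
mov [24], edi → M[24]=34
sub edx, 2 → edx=63-2=61
shr ecx, 4 → ecx=0>>4=0
halt.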